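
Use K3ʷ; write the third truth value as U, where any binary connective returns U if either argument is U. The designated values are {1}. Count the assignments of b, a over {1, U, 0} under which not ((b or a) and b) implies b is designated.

Designated under: (b=1, a=1); (b=1, a=0).

2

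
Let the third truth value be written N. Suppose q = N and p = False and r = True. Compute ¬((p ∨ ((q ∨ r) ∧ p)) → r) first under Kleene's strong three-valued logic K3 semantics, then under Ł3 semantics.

In Kleene's strong three-valued logic K3: q ∨ r = N ∨ True = True
(q ∨ r) ∧ p = True ∧ False = False
p ∨ ((q ∨ r) ∧ p) = False ∨ False = False
(p ∨ ((q ∨ r) ∧ p)) → r = False → True = True
¬((p ∨ ((q ∨ r) ∧ p)) → r) = ¬True = False
In Ł3: q ∨ r = N ∨ True = True
(q ∨ r) ∧ p = True ∧ False = False
p ∨ ((q ∨ r) ∧ p) = False ∨ False = False
(p ∨ ((q ∨ r) ∧ p)) → r = False → True = True
¬((p ∨ ((q ∨ r) ∧ p)) → r) = ¬True = False

False; False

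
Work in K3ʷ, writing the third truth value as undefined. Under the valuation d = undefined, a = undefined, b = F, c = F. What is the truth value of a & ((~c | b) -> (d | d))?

undefined

~c = ~F = T
~c | b = T | F = T
d | d = undefined | undefined = undefined
(~c | b) -> (d | d) = T -> undefined = undefined
a & ((~c | b) -> (d | d)) = undefined & undefined = undefined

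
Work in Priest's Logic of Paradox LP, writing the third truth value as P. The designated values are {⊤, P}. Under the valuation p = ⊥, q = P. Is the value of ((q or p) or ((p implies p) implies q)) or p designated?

Yes

q or p = P or ⊥ = P
p implies p = ⊥ implies ⊥ = ⊤
(p implies p) implies q = ⊤ implies P = P  [not ⊤ or P]
(q or p) or ((p implies p) implies q) = P or P = P
((q or p) or ((p implies p) implies q)) or p = P or ⊥ = P
P ∈ {⊤, P}.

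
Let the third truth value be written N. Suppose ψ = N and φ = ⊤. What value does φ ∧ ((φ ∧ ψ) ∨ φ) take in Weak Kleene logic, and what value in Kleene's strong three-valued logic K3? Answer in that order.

In Weak Kleene logic: φ ∧ ψ = ⊤ ∧ N = N
(φ ∧ ψ) ∨ φ = N ∨ ⊤ = N
φ ∧ ((φ ∧ ψ) ∨ φ) = ⊤ ∧ N = N
In Kleene's strong three-valued logic K3: φ ∧ ψ = ⊤ ∧ N = N
(φ ∧ ψ) ∨ φ = N ∨ ⊤ = ⊤
φ ∧ ((φ ∧ ψ) ∨ φ) = ⊤ ∧ ⊤ = ⊤
They differ because Weak Kleene logic and Kleene's strong three-valued logic K3 treat N differently under the binary connectives.

N; ⊤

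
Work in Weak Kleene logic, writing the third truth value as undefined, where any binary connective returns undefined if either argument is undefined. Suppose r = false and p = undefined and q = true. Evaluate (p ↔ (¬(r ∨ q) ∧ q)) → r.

undefined

r ∨ q = false ∨ true = true
¬(r ∨ q) = ¬true = false
¬(r ∨ q) ∧ q = false ∧ true = false
p ↔ (¬(r ∨ q) ∧ q) = undefined ↔ false = undefined
(p ↔ (¬(r ∨ q) ∧ q)) → r = undefined → false = undefined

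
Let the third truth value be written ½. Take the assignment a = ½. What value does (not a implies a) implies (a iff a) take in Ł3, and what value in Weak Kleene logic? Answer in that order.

In Ł3: not a = not ½ = ½
not a implies a = ½ implies ½ = ⊤  [min(1, 1−½+½)]
a iff a = ½ iff ½ = ⊤
(not a implies a) implies (a iff a) = ⊤ implies ⊤ = ⊤
In Weak Kleene logic: not a = not ½ = ½
not a implies a = ½ implies ½ = ½
a iff a = ½ iff ½ = ½
(not a implies a) implies (a iff a) = ½ implies ½ = ½
They differ because Ł3 and Weak Kleene logic treat ½ differently under the binary connectives.

⊤; ½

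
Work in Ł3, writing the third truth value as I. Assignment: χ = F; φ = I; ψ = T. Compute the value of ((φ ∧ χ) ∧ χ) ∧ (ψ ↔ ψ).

F

φ ∧ χ = I ∧ F = F
(φ ∧ χ) ∧ χ = F ∧ F = F
ψ ↔ ψ = T ↔ T = T
((φ ∧ χ) ∧ χ) ∧ (ψ ↔ ψ) = F ∧ T = F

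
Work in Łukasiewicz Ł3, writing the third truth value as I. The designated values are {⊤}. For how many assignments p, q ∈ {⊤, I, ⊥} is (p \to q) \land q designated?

3

Designated under: (p=⊤, q=⊤); (p=I, q=⊤); (p=⊥, q=⊤).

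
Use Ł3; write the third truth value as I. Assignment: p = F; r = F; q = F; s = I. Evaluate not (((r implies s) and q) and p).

r implies s = F implies I = T  [min(1, 1−0+½)]
(r implies s) and q = T and F = F
((r implies s) and q) and p = F and F = F
not (((r implies s) and q) and p) = not F = T

T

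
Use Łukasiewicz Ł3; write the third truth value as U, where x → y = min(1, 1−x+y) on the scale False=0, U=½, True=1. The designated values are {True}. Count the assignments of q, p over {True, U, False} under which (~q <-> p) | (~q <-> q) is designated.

5

Of the 9 assignments, 5 give a value in {True}.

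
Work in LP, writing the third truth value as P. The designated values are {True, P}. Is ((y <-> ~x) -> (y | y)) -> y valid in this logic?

No

Countermodel: y=False, x=False gives False, which is not designated.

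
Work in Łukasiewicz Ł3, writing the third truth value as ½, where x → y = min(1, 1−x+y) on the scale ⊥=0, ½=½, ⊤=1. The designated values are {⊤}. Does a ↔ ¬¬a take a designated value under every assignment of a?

Yes

Every assignment of a over {⊤, ½, ⊥} gives a value in {⊤}.
In particular, with a=½: a ↔ ¬¬a = ⊤.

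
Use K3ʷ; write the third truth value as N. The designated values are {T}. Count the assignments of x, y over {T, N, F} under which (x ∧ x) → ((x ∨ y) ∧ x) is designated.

4

Designated under: (x=T, y=T); (x=T, y=F); (x=F, y=T); (x=F, y=F).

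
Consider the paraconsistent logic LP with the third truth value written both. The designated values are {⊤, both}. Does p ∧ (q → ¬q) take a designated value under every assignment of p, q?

No

Countermodel: p=⊤, q=⊤ gives ⊥, which is not designated.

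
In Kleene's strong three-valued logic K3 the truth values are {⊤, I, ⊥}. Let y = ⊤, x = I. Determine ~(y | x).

⊥

y | x = ⊤ | I = ⊤
~(y | x) = ~⊤ = ⊥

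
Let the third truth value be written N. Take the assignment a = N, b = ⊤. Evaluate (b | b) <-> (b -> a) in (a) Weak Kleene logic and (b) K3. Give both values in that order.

In Weak Kleene logic: b | b = ⊤ | ⊤ = ⊤
b -> a = ⊤ -> N = N  [any arg is the third value ⇒ result is the third value]
(b | b) <-> (b -> a) = ⊤ <-> N = N
In K3: b | b = ⊤ | ⊤ = ⊤
b -> a = ⊤ -> N = N  [~⊤ | N]
(b | b) <-> (b -> a) = ⊤ <-> N = N

N; N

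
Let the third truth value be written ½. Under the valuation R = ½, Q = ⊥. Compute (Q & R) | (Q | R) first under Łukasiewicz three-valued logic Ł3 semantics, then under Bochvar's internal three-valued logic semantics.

In Łukasiewicz three-valued logic Ł3: Q & R = ⊥ & ½ = ⊥
Q | R = ⊥ | ½ = ½
(Q & R) | (Q | R) = ⊥ | ½ = ½
In Bochvar's internal three-valued logic: Q & R = ⊥ & ½ = ½
Q | R = ⊥ | ½ = ½
(Q & R) | (Q | R) = ½ | ½ = ½

½; ½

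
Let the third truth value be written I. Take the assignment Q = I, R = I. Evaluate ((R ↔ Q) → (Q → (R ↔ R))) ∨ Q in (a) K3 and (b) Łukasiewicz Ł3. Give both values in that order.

I; ⊤

In K3: R ↔ Q = I ↔ I = I
R ↔ R = I ↔ I = I
Q → (R ↔ R) = I → I = I  [¬I ∨ I]
(R ↔ Q) → (Q → (R ↔ R)) = I → I = I
((R ↔ Q) → (Q → (R ↔ R))) ∨ Q = I ∨ I = I
In Łukasiewicz Ł3: R ↔ Q = I ↔ I = ⊤
R ↔ R = I ↔ I = ⊤
Q → (R ↔ R) = I → ⊤ = ⊤
(R ↔ Q) → (Q → (R ↔ R)) = ⊤ → ⊤ = ⊤
((R ↔ Q) → (Q → (R ↔ R))) ∨ Q = ⊤ ∨ I = ⊤
They differ because K3 and Łukasiewicz Ł3 treat I differently under implication.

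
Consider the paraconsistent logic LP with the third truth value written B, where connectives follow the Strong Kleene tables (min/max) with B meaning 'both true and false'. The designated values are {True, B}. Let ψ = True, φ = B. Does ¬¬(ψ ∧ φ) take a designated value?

Yes

ψ ∧ φ = True ∧ B = B
¬(ψ ∧ φ) = ¬B = B
¬¬(ψ ∧ φ) = ¬B = B
B ∈ {True, B}.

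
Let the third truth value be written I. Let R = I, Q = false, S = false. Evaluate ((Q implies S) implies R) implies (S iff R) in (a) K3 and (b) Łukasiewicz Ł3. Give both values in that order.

In K3: Q implies S = false implies false = true
(Q implies S) implies R = true implies I = I
S iff R = false iff I = I
((Q implies S) implies R) implies (S iff R) = I implies I = I
In Łukasiewicz Ł3: Q implies S = false implies false = true
(Q implies S) implies R = true implies I = I
S iff R = false iff I = I
((Q implies S) implies R) implies (S iff R) = I implies I = true
They differ because K3 and Łukasiewicz Ł3 treat I differently under implication.

I; true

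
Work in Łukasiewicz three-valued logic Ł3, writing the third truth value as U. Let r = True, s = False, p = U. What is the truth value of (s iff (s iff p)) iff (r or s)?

U

s iff p = False iff U = U  [1 − |0−½|]
s iff (s iff p) = False iff U = U
r or s = True or False = True
(s iff (s iff p)) iff (r or s) = U iff True = U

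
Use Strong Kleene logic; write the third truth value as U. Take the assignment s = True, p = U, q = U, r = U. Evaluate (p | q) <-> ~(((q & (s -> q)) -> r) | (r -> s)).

U

p | q = U | U = U
s -> q = True -> U = U
q & (s -> q) = U & U = U
(q & (s -> q)) -> r = U -> U = U
r -> s = U -> True = True
((q & (s -> q)) -> r) | (r -> s) = U | True = True
~(((q & (s -> q)) -> r) | (r -> s)) = ~True = False
(p | q) <-> ~(((q & (s -> q)) -> r) | (r -> s)) = U <-> False = U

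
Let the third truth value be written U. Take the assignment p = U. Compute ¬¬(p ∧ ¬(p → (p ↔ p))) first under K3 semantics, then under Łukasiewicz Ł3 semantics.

In K3: p ↔ p = U ↔ U = U
p → (p ↔ p) = U → U = U  [¬U ∨ U]
¬(p → (p ↔ p)) = ¬U = U
p ∧ ¬(p → (p ↔ p)) = U ∧ U = U
¬(p ∧ ¬(p → (p ↔ p))) = ¬U = U
¬¬(p ∧ ¬(p → (p ↔ p))) = ¬U = U
In Łukasiewicz Ł3: p ↔ p = U ↔ U = T
p → (p ↔ p) = U → T = T
¬(p → (p ↔ p)) = ¬T = F
p ∧ ¬(p → (p ↔ p)) = U ∧ F = F
¬(p ∧ ¬(p → (p ↔ p))) = ¬F = T
¬¬(p ∧ ¬(p → (p ↔ p))) = ¬T = F
They differ because K3 and Łukasiewicz Ł3 treat U differently under implication.

U; F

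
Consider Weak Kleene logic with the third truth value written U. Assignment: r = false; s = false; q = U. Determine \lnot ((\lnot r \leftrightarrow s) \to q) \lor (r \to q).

U

\lnot r = \lnot false = true
\lnot r \leftrightarrow s = true \leftrightarrow false = false
(\lnot r \leftrightarrow s) \to q = false \to U = U  [any arg is the third value ⇒ result is the third value]
\lnot ((\lnot r \leftrightarrow s) \to q) = \lnot U = U
r \to q = false \to U = U
\lnot ((\lnot r \leftrightarrow s) \to q) \lor (r \to q) = U \lor U = U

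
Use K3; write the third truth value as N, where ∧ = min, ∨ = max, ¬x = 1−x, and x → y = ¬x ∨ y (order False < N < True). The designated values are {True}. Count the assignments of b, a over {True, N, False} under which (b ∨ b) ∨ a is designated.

Of the 9 assignments, 5 give a value in {True}.

5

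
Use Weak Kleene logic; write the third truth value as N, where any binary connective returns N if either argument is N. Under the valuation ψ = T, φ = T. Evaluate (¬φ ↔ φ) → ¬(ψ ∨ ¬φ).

T

¬φ = ¬T = F
¬φ ↔ φ = F ↔ T = F
¬φ = ¬T = F
ψ ∨ ¬φ = T ∨ F = T
¬(ψ ∨ ¬φ) = ¬T = F
(¬φ ↔ φ) → ¬(ψ ∨ ¬φ) = F → F = T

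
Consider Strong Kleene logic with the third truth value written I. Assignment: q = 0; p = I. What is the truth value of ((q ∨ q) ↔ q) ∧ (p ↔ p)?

I

q ∨ q = 0 ∨ 0 = 0
(q ∨ q) ↔ q = 0 ↔ 0 = 1
p ↔ p = I ↔ I = I
((q ∨ q) ↔ q) ∧ (p ↔ p) = 1 ∧ I = I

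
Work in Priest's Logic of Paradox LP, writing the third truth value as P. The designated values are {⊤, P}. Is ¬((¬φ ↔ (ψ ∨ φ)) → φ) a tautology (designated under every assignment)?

No

Countermodel: φ=⊤, ψ=⊤ gives ⊥, which is not designated.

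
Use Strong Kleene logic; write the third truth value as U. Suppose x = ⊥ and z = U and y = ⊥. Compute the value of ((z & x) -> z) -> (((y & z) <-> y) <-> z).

U

z & x = U & ⊥ = ⊥
(z & x) -> z = ⊥ -> U = ⊤  [~⊥ | U]
y & z = ⊥ & U = ⊥
(y & z) <-> y = ⊥ <-> ⊥ = ⊤
((y & z) <-> y) <-> z = ⊤ <-> U = U
((z & x) -> z) -> (((y & z) <-> y) <-> z) = ⊤ -> U = U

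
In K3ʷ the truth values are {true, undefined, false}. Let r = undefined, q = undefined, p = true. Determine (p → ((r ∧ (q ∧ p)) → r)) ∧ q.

undefined

q ∧ p = undefined ∧ true = undefined
r ∧ (q ∧ p) = undefined ∧ undefined = undefined
(r ∧ (q ∧ p)) → r = undefined → undefined = undefined  [any arg is the third value ⇒ result is the third value]
p → ((r ∧ (q ∧ p)) → r) = true → undefined = undefined
(p → ((r ∧ (q ∧ p)) → r)) ∧ q = undefined ∧ undefined = undefined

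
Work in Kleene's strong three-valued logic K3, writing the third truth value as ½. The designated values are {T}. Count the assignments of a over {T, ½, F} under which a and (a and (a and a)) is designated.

a=T: T ✓
a=½: ½ ·
a=F: F ·

1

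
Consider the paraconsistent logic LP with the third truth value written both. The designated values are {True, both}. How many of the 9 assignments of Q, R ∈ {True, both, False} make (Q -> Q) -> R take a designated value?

Of the 9 assignments, 7 give a value in {True, both}.

7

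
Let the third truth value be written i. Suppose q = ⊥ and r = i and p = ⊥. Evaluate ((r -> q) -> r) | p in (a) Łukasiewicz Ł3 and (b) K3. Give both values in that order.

⊤; i

In Łukasiewicz Ł3: r -> q = i -> ⊥ = i  [min(1, 1−½+0)]
(r -> q) -> r = i -> i = ⊤
((r -> q) -> r) | p = ⊤ | ⊥ = ⊤
In K3: r -> q = i -> ⊥ = i  [~i | ⊥]
(r -> q) -> r = i -> i = i
((r -> q) -> r) | p = i | ⊥ = i
They differ because Łukasiewicz Ł3 and K3 treat i differently under implication.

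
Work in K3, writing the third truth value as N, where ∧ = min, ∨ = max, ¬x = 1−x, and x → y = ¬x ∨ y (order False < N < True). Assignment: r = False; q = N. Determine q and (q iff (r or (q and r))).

q and r = N and False = False
r or (q and r) = False or False = False
q iff (r or (q and r)) = N iff False = N
q and (q iff (r or (q and r))) = N and N = N

N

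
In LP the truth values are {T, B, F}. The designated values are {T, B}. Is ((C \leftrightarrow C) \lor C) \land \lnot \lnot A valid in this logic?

No

Countermodel: C=T, A=F gives F, which is not designated.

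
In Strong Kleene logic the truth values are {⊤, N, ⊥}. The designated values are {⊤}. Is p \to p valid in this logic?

No

Countermodel: p=N gives N, which is not designated.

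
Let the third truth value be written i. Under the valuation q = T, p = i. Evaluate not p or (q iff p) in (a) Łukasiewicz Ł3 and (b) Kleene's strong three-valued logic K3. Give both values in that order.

In Łukasiewicz Ł3: not p = not i = i
q iff p = T iff i = i
not p or (q iff p) = i or i = i
In Kleene's strong three-valued logic K3: not p = not i = i
q iff p = T iff i = i
not p or (q iff p) = i or i = i

i; i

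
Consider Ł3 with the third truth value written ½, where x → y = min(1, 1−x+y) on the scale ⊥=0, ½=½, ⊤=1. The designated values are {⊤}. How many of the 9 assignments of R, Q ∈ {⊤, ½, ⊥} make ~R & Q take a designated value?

1

Designated under: (R=⊥, Q=⊤).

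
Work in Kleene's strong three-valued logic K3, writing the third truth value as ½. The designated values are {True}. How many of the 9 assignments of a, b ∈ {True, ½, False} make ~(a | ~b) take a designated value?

1

Designated under: (a=False, b=True).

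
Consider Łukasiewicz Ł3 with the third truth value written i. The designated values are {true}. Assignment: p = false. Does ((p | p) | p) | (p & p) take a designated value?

No

p | p = false | false = false
(p | p) | p = false | false = false
p & p = false & false = false
((p | p) | p) | (p & p) = false | false = false
false ∉ {true}.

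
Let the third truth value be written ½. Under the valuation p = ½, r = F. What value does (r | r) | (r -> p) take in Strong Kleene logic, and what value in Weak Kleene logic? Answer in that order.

In Strong Kleene logic: r | r = F | F = F
r -> p = F -> ½ = T  [~F | ½]
(r | r) | (r -> p) = F | T = T
In Weak Kleene logic: r | r = F | F = F
r -> p = F -> ½ = ½  [any arg is the third value ⇒ result is the third value]
(r | r) | (r -> p) = F | ½ = ½
They differ because Strong Kleene logic and Weak Kleene logic treat ½ differently under the binary connectives.

T; ½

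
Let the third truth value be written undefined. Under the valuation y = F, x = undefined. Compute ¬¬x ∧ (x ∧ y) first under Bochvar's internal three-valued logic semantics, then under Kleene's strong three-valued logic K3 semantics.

In Bochvar's internal three-valued logic: ¬x = ¬undefined = undefined
¬¬x = ¬undefined = undefined
x ∧ y = undefined ∧ F = undefined
¬¬x ∧ (x ∧ y) = undefined ∧ undefined = undefined
In Kleene's strong three-valued logic K3: ¬x = ¬undefined = undefined
¬¬x = ¬undefined = undefined
x ∧ y = undefined ∧ F = F
¬¬x ∧ (x ∧ y) = undefined ∧ F = F
They differ because Bochvar's internal three-valued logic and Kleene's strong three-valued logic K3 treat undefined differently under the binary connectives.

undefined; F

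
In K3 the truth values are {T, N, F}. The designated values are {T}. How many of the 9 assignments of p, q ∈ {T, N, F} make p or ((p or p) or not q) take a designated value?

5

Of the 9 assignments, 5 give a value in {T}.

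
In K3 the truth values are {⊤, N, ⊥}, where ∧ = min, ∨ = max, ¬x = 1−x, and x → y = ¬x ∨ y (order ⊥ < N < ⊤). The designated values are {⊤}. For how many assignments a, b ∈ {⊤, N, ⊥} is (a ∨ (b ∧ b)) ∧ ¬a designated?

1

Designated under: (a=⊥, b=⊤).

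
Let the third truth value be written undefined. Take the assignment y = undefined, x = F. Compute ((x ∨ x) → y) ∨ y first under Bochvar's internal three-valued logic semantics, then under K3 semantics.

In Bochvar's internal three-valued logic: x ∨ x = F ∨ F = F
(x ∨ x) → y = F → undefined = undefined  [any arg is the third value ⇒ result is the third value]
((x ∨ x) → y) ∨ y = undefined ∨ undefined = undefined
In K3: x ∨ x = F ∨ F = F
(x ∨ x) → y = F → undefined = T  [¬F ∨ undefined]
((x ∨ x) → y) ∨ y = T ∨ undefined = T
They differ because Bochvar's internal three-valued logic and K3 treat undefined differently under the binary connectives.

undefined; T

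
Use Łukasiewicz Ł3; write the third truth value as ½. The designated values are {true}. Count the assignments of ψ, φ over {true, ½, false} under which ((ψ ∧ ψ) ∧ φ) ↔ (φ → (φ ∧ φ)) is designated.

1

Designated under: (ψ=true, φ=true).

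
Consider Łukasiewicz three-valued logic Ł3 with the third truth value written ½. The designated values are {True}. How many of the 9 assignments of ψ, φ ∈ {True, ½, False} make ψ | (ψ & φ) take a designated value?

Designated under: (ψ=True, φ=True); (ψ=True, φ=½); (ψ=True, φ=False).

3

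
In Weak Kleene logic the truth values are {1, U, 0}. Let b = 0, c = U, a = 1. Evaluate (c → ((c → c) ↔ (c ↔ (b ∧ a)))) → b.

c → c = U → U = U  [any arg is the third value ⇒ result is the third value]
b ∧ a = 0 ∧ 1 = 0
c ↔ (b ∧ a) = U ↔ 0 = U
(c → c) ↔ (c ↔ (b ∧ a)) = U ↔ U = U
c → ((c → c) ↔ (c ↔ (b ∧ a))) = U → U = U
(c → ((c → c) ↔ (c ↔ (b ∧ a)))) → b = U → 0 = U

U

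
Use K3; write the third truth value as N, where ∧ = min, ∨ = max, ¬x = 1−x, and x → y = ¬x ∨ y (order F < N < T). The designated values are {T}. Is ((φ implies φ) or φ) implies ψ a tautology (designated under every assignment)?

No

Countermodel: φ=T, ψ=N gives N, which is not designated.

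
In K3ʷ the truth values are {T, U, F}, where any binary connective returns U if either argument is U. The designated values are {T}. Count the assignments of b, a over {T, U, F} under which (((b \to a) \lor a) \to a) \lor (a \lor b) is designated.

3

Designated under: (b=T, a=T); (b=T, a=F); (b=F, a=T).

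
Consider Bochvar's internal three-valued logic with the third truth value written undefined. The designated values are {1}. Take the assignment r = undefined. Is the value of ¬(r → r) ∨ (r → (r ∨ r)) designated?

No

r → r = undefined → undefined = undefined  [any arg is the third value ⇒ result is the third value]
¬(r → r) = ¬undefined = undefined
r ∨ r = undefined ∨ undefined = undefined
r → (r ∨ r) = undefined → undefined = undefined
¬(r → r) ∨ (r → (r ∨ r)) = undefined ∨ undefined = undefined
undefined ∉ {1}.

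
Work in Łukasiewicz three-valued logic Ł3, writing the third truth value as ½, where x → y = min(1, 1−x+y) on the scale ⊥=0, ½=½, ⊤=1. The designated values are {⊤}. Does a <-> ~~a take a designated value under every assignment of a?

Yes

Every assignment of a over {⊤, ½, ⊥} gives a value in {⊤}.
In particular, with a=½: a <-> ~~a = ⊤.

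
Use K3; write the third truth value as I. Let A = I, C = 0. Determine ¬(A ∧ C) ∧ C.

A ∧ C = I ∧ 0 = 0
¬(A ∧ C) = ¬0 = 1
¬(A ∧ C) ∧ C = 1 ∧ 0 = 0

0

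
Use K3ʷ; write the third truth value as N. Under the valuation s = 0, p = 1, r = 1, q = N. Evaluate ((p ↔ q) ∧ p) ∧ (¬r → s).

p ↔ q = 1 ↔ N = N
(p ↔ q) ∧ p = N ∧ 1 = N
¬r = ¬1 = 0
¬r → s = 0 → 0 = 1
((p ↔ q) ∧ p) ∧ (¬r → s) = N ∧ 1 = N

N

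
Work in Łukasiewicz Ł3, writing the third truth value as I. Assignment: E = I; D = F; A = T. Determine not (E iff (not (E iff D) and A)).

E iff D = I iff F = I
not (E iff D) = not I = I
not (E iff D) and A = I and T = I
E iff (not (E iff D) and A) = I iff I = T
not (E iff (not (E iff D) and A)) = not T = F

F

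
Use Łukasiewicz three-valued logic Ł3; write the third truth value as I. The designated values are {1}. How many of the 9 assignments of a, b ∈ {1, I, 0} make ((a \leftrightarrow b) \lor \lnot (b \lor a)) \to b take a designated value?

Of the 9 assignments, 6 give a value in {1}.

6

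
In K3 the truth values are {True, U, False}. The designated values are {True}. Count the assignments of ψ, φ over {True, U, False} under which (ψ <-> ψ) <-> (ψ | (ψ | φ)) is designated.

Designated under: (ψ=True, φ=True); (ψ=True, φ=U); (ψ=True, φ=False); (ψ=False, φ=True).

4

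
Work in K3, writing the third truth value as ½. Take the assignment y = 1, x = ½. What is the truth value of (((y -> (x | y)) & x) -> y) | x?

1

x | y = ½ | 1 = 1
y -> (x | y) = 1 -> 1 = 1
(y -> (x | y)) & x = 1 & ½ = ½
((y -> (x | y)) & x) -> y = ½ -> 1 = 1  [~½ | 1]
(((y -> (x | y)) & x) -> y) | x = 1 | ½ = 1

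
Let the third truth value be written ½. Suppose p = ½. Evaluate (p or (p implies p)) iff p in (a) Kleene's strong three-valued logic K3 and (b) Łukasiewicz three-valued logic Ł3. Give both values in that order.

½; ½

In Kleene's strong three-valued logic K3: p implies p = ½ implies ½ = ½  [not ½ or ½]
p or (p implies p) = ½ or ½ = ½
(p or (p implies p)) iff p = ½ iff ½ = ½
In Łukasiewicz three-valued logic Ł3: p implies p = ½ implies ½ = True  [min(1, 1−½+½)]
p or (p implies p) = ½ or True = True
(p or (p implies p)) iff p = True iff ½ = ½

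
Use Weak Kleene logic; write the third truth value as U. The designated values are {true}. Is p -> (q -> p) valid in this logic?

Countermodel: p=true, q=U gives U, which is not designated.

No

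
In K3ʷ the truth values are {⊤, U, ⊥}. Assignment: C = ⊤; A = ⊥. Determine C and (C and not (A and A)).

⊤

A and A = ⊥ and ⊥ = ⊥
not (A and A) = not ⊥ = ⊤
C and not (A and A) = ⊤ and ⊤ = ⊤
C and (C and not (A and A)) = ⊤ and ⊤ = ⊤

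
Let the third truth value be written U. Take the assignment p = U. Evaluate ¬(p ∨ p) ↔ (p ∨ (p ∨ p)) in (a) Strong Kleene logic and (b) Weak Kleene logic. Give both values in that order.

In Strong Kleene logic: p ∨ p = U ∨ U = U
¬(p ∨ p) = ¬U = U
p ∨ p = U ∨ U = U
p ∨ (p ∨ p) = U ∨ U = U
¬(p ∨ p) ↔ (p ∨ (p ∨ p)) = U ↔ U = U
In Weak Kleene logic: p ∨ p = U ∨ U = U
¬(p ∨ p) = ¬U = U
p ∨ p = U ∨ U = U
p ∨ (p ∨ p) = U ∨ U = U
¬(p ∨ p) ↔ (p ∨ (p ∨ p)) = U ↔ U = U

U; U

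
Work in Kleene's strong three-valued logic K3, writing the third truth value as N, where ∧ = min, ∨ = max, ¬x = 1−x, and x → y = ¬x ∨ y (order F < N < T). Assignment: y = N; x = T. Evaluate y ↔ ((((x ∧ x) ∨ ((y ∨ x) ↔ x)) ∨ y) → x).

x ∧ x = T ∧ T = T
y ∨ x = N ∨ T = T
(y ∨ x) ↔ x = T ↔ T = T
(x ∧ x) ∨ ((y ∨ x) ↔ x) = T ∨ T = T
((x ∧ x) ∨ ((y ∨ x) ↔ x)) ∨ y = T ∨ N = T
(((x ∧ x) ∨ ((y ∨ x) ↔ x)) ∨ y) → x = T → T = T
y ↔ ((((x ∧ x) ∨ ((y ∨ x) ↔ x)) ∨ y) → x) = N ↔ T = N

N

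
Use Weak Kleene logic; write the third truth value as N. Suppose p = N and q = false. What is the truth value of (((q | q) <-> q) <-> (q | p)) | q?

q | q = false | false = false
(q | q) <-> q = false <-> false = true
q | p = false | N = N
((q | q) <-> q) <-> (q | p) = true <-> N = N
(((q | q) <-> q) <-> (q | p)) | q = N | false = N

N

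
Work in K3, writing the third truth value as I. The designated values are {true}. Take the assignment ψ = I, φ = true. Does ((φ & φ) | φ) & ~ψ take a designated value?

φ & φ = true & true = true
(φ & φ) | φ = true | true = true
~ψ = ~I = I
((φ & φ) | φ) & ~ψ = true & I = I
I ∉ {true}.

No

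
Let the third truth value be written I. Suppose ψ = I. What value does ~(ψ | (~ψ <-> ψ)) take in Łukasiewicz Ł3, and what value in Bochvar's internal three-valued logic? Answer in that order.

In Łukasiewicz Ł3: ~ψ = ~I = I
~ψ <-> ψ = I <-> I = True  [1 − |½−½|]
ψ | (~ψ <-> ψ) = I | True = True
~(ψ | (~ψ <-> ψ)) = ~True = False
In Bochvar's internal three-valued logic: ~ψ = ~I = I
~ψ <-> ψ = I <-> I = I
ψ | (~ψ <-> ψ) = I | I = I
~(ψ | (~ψ <-> ψ)) = ~I = I
They differ because Łukasiewicz Ł3 and Bochvar's internal three-valued logic treat I differently under the binary connectives.

False; I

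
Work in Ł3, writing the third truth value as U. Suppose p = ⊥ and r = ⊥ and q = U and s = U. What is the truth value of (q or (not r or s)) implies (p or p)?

⊥

not r = not ⊥ = ⊤
not r or s = ⊤ or U = ⊤
q or (not r or s) = U or ⊤ = ⊤
p or p = ⊥ or ⊥ = ⊥
(q or (not r or s)) implies (p or p) = ⊤ implies ⊥ = ⊥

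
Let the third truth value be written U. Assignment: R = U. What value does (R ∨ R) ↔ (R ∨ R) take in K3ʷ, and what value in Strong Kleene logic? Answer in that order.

In K3ʷ: R ∨ R = U ∨ U = U
R ∨ R = U ∨ U = U
(R ∨ R) ↔ (R ∨ R) = U ↔ U = U
In Strong Kleene logic: R ∨ R = U ∨ U = U
R ∨ R = U ∨ U = U
(R ∨ R) ↔ (R ∨ R) = U ↔ U = U

U; U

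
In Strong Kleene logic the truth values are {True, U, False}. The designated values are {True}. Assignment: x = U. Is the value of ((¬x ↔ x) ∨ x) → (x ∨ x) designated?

No

¬x = ¬U = U
¬x ↔ x = U ↔ U = U
(¬x ↔ x) ∨ x = U ∨ U = U
x ∨ x = U ∨ U = U
((¬x ↔ x) ∨ x) → (x ∨ x) = U → U = U  [¬U ∨ U]
U ∉ {True}.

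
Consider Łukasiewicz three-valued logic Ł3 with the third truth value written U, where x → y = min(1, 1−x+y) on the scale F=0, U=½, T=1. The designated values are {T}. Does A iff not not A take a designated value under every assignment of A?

Every assignment of A over {T, U, F} gives a value in {T}.
In particular, with A=U: A iff not not A = T.

Yes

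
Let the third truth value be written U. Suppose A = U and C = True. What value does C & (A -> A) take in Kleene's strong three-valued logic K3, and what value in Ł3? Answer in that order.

In Kleene's strong three-valued logic K3: A -> A = U -> U = U  [~U | U]
C & (A -> A) = True & U = U
In Ł3: A -> A = U -> U = True  [min(1, 1−½+½)]
C & (A -> A) = True & True = True
They differ because Kleene's strong three-valued logic K3 and Ł3 treat U differently under implication.

U; True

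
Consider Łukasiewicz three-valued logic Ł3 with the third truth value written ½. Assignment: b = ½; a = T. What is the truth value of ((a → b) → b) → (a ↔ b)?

a → b = T → ½ = ½  [min(1, 1−1+½)]
(a → b) → b = ½ → ½ = T
a ↔ b = T ↔ ½ = ½
((a → b) → b) → (a ↔ b) = T → ½ = ½

½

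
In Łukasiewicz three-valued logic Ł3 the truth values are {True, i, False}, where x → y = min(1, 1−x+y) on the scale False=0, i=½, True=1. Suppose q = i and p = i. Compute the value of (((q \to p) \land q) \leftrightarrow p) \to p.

i

q \to p = i \to i = True  [min(1, 1−½+½)]
(q \to p) \land q = True \land i = i
((q \to p) \land q) \leftrightarrow p = i \leftrightarrow i = True
(((q \to p) \land q) \leftrightarrow p) \to p = True \to i = i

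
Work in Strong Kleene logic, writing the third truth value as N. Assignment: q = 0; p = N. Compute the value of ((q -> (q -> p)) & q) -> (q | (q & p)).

1

q -> p = 0 -> N = 1  [~0 | N]
q -> (q -> p) = 0 -> 1 = 1
(q -> (q -> p)) & q = 1 & 0 = 0
q & p = 0 & N = 0
q | (q & p) = 0 | 0 = 0
((q -> (q -> p)) & q) -> (q | (q & p)) = 0 -> 0 = 1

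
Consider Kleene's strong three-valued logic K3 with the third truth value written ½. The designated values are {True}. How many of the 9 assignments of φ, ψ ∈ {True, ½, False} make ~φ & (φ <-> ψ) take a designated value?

1

Designated under: (φ=False, ψ=False).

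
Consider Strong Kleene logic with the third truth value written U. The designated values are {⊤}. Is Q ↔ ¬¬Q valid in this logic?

Countermodel: Q=U gives U, which is not designated.

No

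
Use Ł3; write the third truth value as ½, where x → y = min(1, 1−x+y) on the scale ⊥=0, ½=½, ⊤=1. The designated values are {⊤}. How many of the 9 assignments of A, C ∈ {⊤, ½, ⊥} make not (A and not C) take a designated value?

5

Of the 9 assignments, 5 give a value in {⊤}.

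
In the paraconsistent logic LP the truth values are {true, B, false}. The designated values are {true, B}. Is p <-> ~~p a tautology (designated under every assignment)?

Yes

Every assignment of p over {true, B, false} gives a value in {true, B}.
In particular, with p=B: p <-> ~~p = B.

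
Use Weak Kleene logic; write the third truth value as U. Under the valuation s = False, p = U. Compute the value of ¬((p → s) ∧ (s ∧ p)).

U

p → s = U → False = U  [any arg is the third value ⇒ result is the third value]
s ∧ p = False ∧ U = U
(p → s) ∧ (s ∧ p) = U ∧ U = U
¬((p → s) ∧ (s ∧ p)) = ¬U = U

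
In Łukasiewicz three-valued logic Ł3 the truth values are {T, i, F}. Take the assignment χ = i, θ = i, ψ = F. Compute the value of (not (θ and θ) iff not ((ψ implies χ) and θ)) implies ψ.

F

θ and θ = i and i = i
not (θ and θ) = not i = i
ψ implies χ = F implies i = T  [min(1, 1−0+½)]
(ψ implies χ) and θ = T and i = i
not ((ψ implies χ) and θ) = not i = i
not (θ and θ) iff not ((ψ implies χ) and θ) = i iff i = T
(not (θ and θ) iff not ((ψ implies χ) and θ)) implies ψ = T implies F = F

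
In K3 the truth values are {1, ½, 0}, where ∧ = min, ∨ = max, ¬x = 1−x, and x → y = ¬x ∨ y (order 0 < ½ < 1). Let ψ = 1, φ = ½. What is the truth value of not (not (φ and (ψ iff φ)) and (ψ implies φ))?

ψ iff φ = 1 iff ½ = ½
φ and (ψ iff φ) = ½ and ½ = ½
not (φ and (ψ iff φ)) = not ½ = ½
ψ implies φ = 1 implies ½ = ½
not (φ and (ψ iff φ)) and (ψ implies φ) = ½ and ½ = ½
not (not (φ and (ψ iff φ)) and (ψ implies φ)) = not ½ = ½

½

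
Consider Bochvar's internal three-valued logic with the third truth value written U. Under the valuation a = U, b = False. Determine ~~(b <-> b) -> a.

b <-> b = False <-> False = True
~(b <-> b) = ~True = False
~~(b <-> b) = ~False = True
~~(b <-> b) -> a = True -> U = U  [any arg is the third value ⇒ result is the third value]

U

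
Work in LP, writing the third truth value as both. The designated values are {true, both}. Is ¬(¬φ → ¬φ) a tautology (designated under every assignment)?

No

Countermodel: φ=true gives false, which is not designated.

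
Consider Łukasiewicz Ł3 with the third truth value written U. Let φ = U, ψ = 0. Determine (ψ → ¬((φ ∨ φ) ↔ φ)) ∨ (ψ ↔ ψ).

1

φ ∨ φ = U ∨ U = U
(φ ∨ φ) ↔ φ = U ↔ U = 1  [1 − |½−½|]
¬((φ ∨ φ) ↔ φ) = ¬1 = 0
ψ → ¬((φ ∨ φ) ↔ φ) = 0 → 0 = 1
ψ ↔ ψ = 0 ↔ 0 = 1
(ψ → ¬((φ ∨ φ) ↔ φ)) ∨ (ψ ↔ ψ) = 1 ∨ 1 = 1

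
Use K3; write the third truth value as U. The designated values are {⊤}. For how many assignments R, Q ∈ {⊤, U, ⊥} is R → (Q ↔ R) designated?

4

Designated under: (R=⊤, Q=⊤); (R=⊥, Q=⊤); (R=⊥, Q=U); (R=⊥, Q=⊥).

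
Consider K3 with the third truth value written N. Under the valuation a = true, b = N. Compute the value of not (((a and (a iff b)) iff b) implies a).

false

a iff b = true iff N = N
a and (a iff b) = true and N = N
(a and (a iff b)) iff b = N iff N = N
((a and (a iff b)) iff b) implies a = N implies true = true  [not N or true]
not (((a and (a iff b)) iff b) implies a) = not true = false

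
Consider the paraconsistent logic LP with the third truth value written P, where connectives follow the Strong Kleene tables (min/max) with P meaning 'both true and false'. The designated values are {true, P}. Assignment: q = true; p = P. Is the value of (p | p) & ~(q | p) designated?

No

p | p = P | P = P
q | p = true | P = true
~(q | p) = ~true = false
(p | p) & ~(q | p) = P & false = false
false ∉ {true, P}.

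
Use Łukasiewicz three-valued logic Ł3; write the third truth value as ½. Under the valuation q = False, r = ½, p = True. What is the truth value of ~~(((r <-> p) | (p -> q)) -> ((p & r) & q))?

½

r <-> p = ½ <-> True = ½  [1 − |½−1|]
p -> q = True -> False = False
(r <-> p) | (p -> q) = ½ | False = ½
p & r = True & ½ = ½
(p & r) & q = ½ & False = False
((r <-> p) | (p -> q)) -> ((p & r) & q) = ½ -> False = ½
~(((r <-> p) | (p -> q)) -> ((p & r) & q)) = ~½ = ½
~~(((r <-> p) | (p -> q)) -> ((p & r) & q)) = ~½ = ½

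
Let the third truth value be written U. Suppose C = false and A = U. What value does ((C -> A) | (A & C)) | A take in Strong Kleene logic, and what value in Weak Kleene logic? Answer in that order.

true; U

In Strong Kleene logic: C -> A = false -> U = true
A & C = U & false = false
(C -> A) | (A & C) = true | false = true
((C -> A) | (A & C)) | A = true | U = true
In Weak Kleene logic: C -> A = false -> U = U  [any arg is the third value ⇒ result is the third value]
A & C = U & false = U
(C -> A) | (A & C) = U | U = U
((C -> A) | (A & C)) | A = U | U = U
They differ because Strong Kleene logic and Weak Kleene logic treat U differently under the binary connectives.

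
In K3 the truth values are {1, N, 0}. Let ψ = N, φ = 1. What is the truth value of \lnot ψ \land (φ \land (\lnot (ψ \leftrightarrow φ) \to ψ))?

\lnot ψ = \lnot N = N
ψ \leftrightarrow φ = N \leftrightarrow 1 = N
\lnot (ψ \leftrightarrow φ) = \lnot N = N
\lnot (ψ \leftrightarrow φ) \to ψ = N \to N = N
φ \land (\lnot (ψ \leftrightarrow φ) \to ψ) = 1 \land N = N
\lnot ψ \land (φ \land (\lnot (ψ \leftrightarrow φ) \to ψ)) = N \land N = N

N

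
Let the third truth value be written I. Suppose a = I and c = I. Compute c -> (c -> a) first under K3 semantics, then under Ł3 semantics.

In K3: c -> a = I -> I = I
c -> (c -> a) = I -> I = I
In Ł3: c -> a = I -> I = True  [min(1, 1−½+½)]
c -> (c -> a) = I -> True = True
They differ because K3 and Ł3 treat I differently under implication.

I; True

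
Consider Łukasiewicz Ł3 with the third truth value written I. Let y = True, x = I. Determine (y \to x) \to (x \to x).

y \to x = True \to I = I  [min(1, 1−1+½)]
x \to x = I \to I = True
(y \to x) \to (x \to x) = I \to True = True

True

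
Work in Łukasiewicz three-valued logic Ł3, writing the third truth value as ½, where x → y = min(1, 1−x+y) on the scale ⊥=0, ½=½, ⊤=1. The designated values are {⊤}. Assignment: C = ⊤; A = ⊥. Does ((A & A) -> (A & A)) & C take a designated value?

Yes

A & A = ⊥ & ⊥ = ⊥
A & A = ⊥ & ⊥ = ⊥
(A & A) -> (A & A) = ⊥ -> ⊥ = ⊤
((A & A) -> (A & A)) & C = ⊤ & ⊤ = ⊤
⊤ ∈ {⊤}.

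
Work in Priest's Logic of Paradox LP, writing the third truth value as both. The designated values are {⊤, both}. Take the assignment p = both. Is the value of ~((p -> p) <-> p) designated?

Yes

p -> p = both -> both = both  [~both | both]
(p -> p) <-> p = both <-> both = both
~((p -> p) <-> p) = ~both = both
both ∈ {⊤, both}.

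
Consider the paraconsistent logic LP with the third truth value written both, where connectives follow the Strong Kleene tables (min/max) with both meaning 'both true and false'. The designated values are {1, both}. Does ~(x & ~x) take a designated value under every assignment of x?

Every assignment of x over {1, both, 0} gives a value in {1, both}.
In particular, with x=both: ~(x & ~x) = both.

Yes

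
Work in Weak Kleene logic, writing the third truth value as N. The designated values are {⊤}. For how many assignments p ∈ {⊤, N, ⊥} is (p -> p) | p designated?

2

p=⊤: ⊤ ✓
p=N: N ·
p=⊥: ⊤ ✓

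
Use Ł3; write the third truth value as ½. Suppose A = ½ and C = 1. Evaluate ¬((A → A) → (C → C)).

0

A → A = ½ → ½ = 1  [min(1, 1−½+½)]
C → C = 1 → 1 = 1
(A → A) → (C → C) = 1 → 1 = 1
¬((A → A) → (C → C)) = ¬1 = 0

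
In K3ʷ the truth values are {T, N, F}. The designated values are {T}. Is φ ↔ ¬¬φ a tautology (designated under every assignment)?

Countermodel: φ=N gives N, which is not designated.

No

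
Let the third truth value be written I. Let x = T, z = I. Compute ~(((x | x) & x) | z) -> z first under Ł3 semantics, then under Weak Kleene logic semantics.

T; I

In Ł3: x | x = T | T = T
(x | x) & x = T & T = T
((x | x) & x) | z = T | I = T
~(((x | x) & x) | z) = ~T = F
~(((x | x) & x) | z) -> z = F -> I = T  [min(1, 1−0+½)]
In Weak Kleene logic: x | x = T | T = T
(x | x) & x = T & T = T
((x | x) & x) | z = T | I = I
~(((x | x) & x) | z) = ~I = I
~(((x | x) & x) | z) -> z = I -> I = I  [any arg is the third value ⇒ result is the third value]
They differ because Ł3 and Weak Kleene logic treat I differently under the binary connectives.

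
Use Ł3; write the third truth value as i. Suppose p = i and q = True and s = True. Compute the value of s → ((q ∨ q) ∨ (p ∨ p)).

q ∨ q = True ∨ True = True
p ∨ p = i ∨ i = i
(q ∨ q) ∨ (p ∨ p) = True ∨ i = True
s → ((q ∨ q) ∨ (p ∨ p)) = True → True = True

True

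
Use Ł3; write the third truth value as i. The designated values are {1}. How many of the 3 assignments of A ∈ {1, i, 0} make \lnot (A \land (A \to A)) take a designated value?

A=1: 0 ·
A=i: i ·
A=0: 1 ✓

1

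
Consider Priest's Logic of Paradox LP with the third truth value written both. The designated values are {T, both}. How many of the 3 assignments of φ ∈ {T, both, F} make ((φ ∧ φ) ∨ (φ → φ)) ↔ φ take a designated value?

φ=T: T ✓
φ=both: both ✓
φ=F: F ·

2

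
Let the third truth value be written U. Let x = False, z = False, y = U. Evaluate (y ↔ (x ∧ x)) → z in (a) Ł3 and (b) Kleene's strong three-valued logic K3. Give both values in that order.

U; U

In Ł3: x ∧ x = False ∧ False = False
y ↔ (x ∧ x) = U ↔ False = U  [1 − |½−0|]
(y ↔ (x ∧ x)) → z = U → False = U
In Kleene's strong three-valued logic K3: x ∧ x = False ∧ False = False
y ↔ (x ∧ x) = U ↔ False = U
(y ↔ (x ∧ x)) → z = U → False = U  [¬U ∨ False]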